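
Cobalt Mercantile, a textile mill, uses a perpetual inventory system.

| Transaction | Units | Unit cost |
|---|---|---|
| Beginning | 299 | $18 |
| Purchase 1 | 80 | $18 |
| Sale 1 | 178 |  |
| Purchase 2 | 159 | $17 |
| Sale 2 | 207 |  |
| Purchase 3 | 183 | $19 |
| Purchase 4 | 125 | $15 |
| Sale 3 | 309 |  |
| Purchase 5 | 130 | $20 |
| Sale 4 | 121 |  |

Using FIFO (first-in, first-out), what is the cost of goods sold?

Sale 1 (178) [FIFO — oldest first]: 178 @ $18 = $3,204
Sale 2 (207) [FIFO — oldest first]: 121 @ $18 + 80 @ $18 + 6 @ $17 = $3,720
Sale 3 (309) [FIFO — oldest first]: 153 @ $17 + 156 @ $19 = $5,565
Sale 4 (121) [FIFO — oldest first]: 27 @ $19 + 94 @ $15 = $1,923
Total COGS = $3,204 + $3,720 + $5,565 + $1,923 = $14,412
Ending inventory: 31 @ $15 + 130 @ $20 = $3,065

COGS = $14,412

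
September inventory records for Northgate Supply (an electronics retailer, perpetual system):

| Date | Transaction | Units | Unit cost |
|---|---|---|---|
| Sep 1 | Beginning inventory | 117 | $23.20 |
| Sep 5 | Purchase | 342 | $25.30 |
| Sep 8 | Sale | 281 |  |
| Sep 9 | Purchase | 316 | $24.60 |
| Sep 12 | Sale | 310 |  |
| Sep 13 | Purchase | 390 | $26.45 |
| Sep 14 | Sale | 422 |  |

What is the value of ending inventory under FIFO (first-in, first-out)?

Ending inventory = $4,020.40

Sep 8, 281 sold [FIFO — oldest first]: 117 @ $23.20 + 164 @ $25.30 = $6,863.60
Sep 12, 310 sold [FIFO — oldest first]: 178 @ $25.30 + 132 @ $24.60 = $7,750.60
Sep 14, 422 sold [FIFO — oldest first]: 184 @ $24.60 + 238 @ $26.45 = $10,821.50
Total COGS = $6,863.60 + $7,750.60 + $10,821.50 = $25,435.70
Ending inventory: 152 @ $26.45 = $4,020.40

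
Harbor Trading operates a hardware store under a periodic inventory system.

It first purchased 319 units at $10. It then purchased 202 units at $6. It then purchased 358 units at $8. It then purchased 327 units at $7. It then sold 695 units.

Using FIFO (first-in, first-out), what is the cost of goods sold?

Sale 1 (695) [FIFO — oldest first]: 319 @ $10 + 202 @ $6 + 174 @ $8 = $5,794
Ending inventory: 184 @ $8 + 327 @ $7 = $3,761
Check: goods available $9,555 = COGS $5,794 + ending $3,761

COGS = $5,794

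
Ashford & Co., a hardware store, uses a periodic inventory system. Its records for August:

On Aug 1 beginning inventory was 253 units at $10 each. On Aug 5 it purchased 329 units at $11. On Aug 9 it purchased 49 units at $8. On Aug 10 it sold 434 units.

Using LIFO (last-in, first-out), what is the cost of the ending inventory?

Aug 10, 434 sold [LIFO — newest first]: 49 @ $8 + 329 @ $11 + 56 @ $10 = $4,571
Ending inventory: 197 @ $10 = $1,970
Check: goods available $6,541 = COGS $4,571 + ending $1,970

Ending inventory = $1,970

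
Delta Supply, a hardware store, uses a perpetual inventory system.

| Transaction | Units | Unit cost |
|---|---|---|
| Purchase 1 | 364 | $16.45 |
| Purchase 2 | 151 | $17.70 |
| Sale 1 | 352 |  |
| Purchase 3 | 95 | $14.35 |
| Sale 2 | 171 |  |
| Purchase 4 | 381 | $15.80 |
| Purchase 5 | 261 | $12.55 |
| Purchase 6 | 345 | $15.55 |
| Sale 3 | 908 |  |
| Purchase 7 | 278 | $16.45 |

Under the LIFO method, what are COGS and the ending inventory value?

COGS = $22,004.50; ending inventory = $7,252.45

Sale 1 (352) [LIFO — newest first]: 151 @ $17.70 + 201 @ $16.45 = $5,979.15
Sale 2 (171) [LIFO — newest first]: 95 @ $14.35 + 76 @ $16.45 = $2,613.45
Sale 3 (908) [LIFO — newest first]: 345 @ $15.55 + 261 @ $12.55 + 302 @ $15.80 = $13,411.90
Total COGS = $5,979.15 + $2,613.45 + $13,411.90 = $22,004.50
Ending inventory: 87 @ $16.45 + 79 @ $15.80 + 278 @ $16.45 = $7,252.45
Check: goods available $29,256.95 = COGS $22,004.50 + ending $7,252.45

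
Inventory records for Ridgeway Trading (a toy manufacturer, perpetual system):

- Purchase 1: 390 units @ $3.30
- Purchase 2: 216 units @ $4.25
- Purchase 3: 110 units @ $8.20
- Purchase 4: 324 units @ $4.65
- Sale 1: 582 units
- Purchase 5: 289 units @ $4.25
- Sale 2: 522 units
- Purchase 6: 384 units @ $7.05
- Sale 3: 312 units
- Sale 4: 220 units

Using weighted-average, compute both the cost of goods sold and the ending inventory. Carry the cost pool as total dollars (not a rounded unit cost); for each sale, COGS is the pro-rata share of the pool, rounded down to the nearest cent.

After Purchase 1: 390 on hand, pool $1,287.00 (≈ $3.3000 each)
After Purchase 2: 606 on hand, pool $2,205.00 (≈ $3.6386 each)
After Purchase 3: 716 on hand, pool $3,107.00 (≈ $4.3394 each)
After Purchase 4: 1040 on hand, pool $4,613.60 (≈ $4.4362 each)
Sale 1, sell 582: 582/1040 × $4,613.60 → $2,581.84
After Purchase 5: 747 on hand, pool $3,260.01 (≈ $4.3641 each)
Sale 2, sell 522: 522/747 × $3,260.01 → $2,278.07
After Purchase 6: 609 on hand, pool $3,689.14 (≈ $6.0577 each)
Sale 3, sell 312: 312/609 × $3,689.14 → $1,890.00
Sale 4, sell 220: 220/297 × $1,799.14 → $1,332.69
Total COGS = $2,581.84 + $2,278.07 + $1,890.00 + $1,332.69 = $8,082.60
Ending inventory (cost pool remaining) = $466.45
Check: goods available $8,549.05 = COGS $8,082.60 + ending $466.45

COGS = $8,082.60; ending inventory = $466.45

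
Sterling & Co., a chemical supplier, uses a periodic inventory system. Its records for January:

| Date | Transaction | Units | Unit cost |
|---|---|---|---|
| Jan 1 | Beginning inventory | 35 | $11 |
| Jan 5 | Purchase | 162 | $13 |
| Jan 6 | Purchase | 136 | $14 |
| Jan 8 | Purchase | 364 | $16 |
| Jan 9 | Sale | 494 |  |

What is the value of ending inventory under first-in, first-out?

Ending inventory = $3,248

Jan 9, 494 sold [FIFO — oldest first]: 35 @ $11 + 162 @ $13 + 136 @ $14 + 161 @ $16 = $6,971
Ending inventory: 203 @ $16 = $3,248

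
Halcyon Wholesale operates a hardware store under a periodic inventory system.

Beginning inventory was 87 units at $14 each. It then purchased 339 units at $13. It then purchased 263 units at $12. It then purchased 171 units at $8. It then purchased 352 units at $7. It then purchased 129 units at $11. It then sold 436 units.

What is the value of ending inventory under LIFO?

Sale 1 (436) [LIFO — newest first]: 129 @ $11 + 307 @ $7 = $3,568
Ending inventory: 87 @ $14 + 339 @ $13 + 263 @ $12 + 171 @ $8 + 45 @ $7 = $10,464
Check: goods available $14,032 = COGS $3,568 + ending $10,464

Ending inventory = $10,464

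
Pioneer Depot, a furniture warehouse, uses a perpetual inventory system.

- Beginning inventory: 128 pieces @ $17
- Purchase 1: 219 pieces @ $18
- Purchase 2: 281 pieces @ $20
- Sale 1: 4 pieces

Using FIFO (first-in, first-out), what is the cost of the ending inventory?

Ending inventory = $11,670

Sale 1 (4) [FIFO — oldest first]: 4 @ $17 = $68
Ending inventory: 124 @ $17 + 219 @ $18 + 281 @ $20 = $11,670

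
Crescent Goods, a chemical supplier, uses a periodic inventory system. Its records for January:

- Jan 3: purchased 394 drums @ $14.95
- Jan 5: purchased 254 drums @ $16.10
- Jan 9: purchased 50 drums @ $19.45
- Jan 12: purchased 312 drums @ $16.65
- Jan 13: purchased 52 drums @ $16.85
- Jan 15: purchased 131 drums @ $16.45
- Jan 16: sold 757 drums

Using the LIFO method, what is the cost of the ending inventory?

Ending inventory = $6,566.50

Jan 16, 757 sold [LIFO — newest first]: 131 @ $16.45 + 52 @ $16.85 + 312 @ $16.65 + 50 @ $19.45 + 212 @ $16.10 = $12,611.65
Ending inventory: 394 @ $14.95 + 42 @ $16.10 = $6,566.50
Check: goods available $19,178.15 = COGS $12,611.65 + ending $6,566.50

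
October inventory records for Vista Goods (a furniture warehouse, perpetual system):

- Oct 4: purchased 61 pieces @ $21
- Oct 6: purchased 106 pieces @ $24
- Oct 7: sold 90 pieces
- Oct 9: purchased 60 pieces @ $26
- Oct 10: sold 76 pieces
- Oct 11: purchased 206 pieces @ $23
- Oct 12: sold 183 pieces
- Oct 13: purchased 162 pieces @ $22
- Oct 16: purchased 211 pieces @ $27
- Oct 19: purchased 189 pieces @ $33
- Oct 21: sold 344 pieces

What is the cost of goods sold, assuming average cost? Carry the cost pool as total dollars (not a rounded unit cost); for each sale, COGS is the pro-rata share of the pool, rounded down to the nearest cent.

COGS = $17,461.30

After Oct 4: 61 on hand, pool $1,281.00 (≈ $21.0000 each)
After Oct 6: 167 on hand, pool $3,825.00 (≈ $22.9042 each)
Oct 7, sell 90: 90/167 × $3,825.00 → $2,061.37
After Oct 9: 137 on hand, pool $3,323.63 (≈ $24.2601 each)
Oct 10, sell 76: 76/137 × $3,323.63 → $1,843.76
After Oct 11: 267 on hand, pool $6,217.87 (≈ $23.2879 each)
Oct 12, sell 183: 183/267 × $6,217.87 → $4,261.68
After Oct 13: 246 on hand, pool $5,520.19 (≈ $22.4398 each)
After Oct 16: 457 on hand, pool $11,217.19 (≈ $24.5453 each)
After Oct 19: 646 on hand, pool $17,454.19 (≈ $27.0189 each)
Oct 21, sell 344: 344/646 × $17,454.19 → $9,294.49
Total COGS = $2,061.37 + $1,843.76 + $4,261.68 + $9,294.49 = $17,461.30
Ending inventory (cost pool remaining) = $8,159.70
Check: goods available $25,621.00 = COGS $17,461.30 + ending $8,159.70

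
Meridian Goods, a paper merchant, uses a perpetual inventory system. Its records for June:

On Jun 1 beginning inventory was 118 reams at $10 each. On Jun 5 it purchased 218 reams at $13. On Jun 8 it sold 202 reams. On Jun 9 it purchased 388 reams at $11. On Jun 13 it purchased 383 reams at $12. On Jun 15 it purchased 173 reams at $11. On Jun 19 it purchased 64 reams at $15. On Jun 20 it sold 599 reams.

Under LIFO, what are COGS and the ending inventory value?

COGS = $9,833; ending inventory = $5,908

Jun 8, 202 sold [LIFO — newest first]: 202 @ $13 = $2,626
Jun 20, 599 sold [LIFO — newest first]: 64 @ $15 + 173 @ $11 + 362 @ $12 = $7,207
Total COGS = $2,626 + $7,207 = $9,833
Ending inventory: 118 @ $10 + 16 @ $13 + 388 @ $11 + 21 @ $12 = $5,908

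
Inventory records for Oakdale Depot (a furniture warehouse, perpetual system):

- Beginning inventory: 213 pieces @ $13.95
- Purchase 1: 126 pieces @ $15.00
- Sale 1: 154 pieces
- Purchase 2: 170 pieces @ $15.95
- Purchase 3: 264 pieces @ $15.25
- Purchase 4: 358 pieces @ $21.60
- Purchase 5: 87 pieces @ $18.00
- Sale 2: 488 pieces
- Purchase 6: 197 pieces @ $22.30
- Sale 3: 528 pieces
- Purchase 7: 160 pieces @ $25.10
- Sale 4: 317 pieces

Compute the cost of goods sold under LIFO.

COGS = $28,079.15

Sale 1 (154) [LIFO — newest first]: 126 @ $15.00 + 28 @ $13.95 = $2,280.60
Sale 2 (488) [LIFO — newest first]: 87 @ $18.00 + 358 @ $21.60 + 43 @ $15.25 = $9,954.55
Sale 3 (528) [LIFO — newest first]: 197 @ $22.30 + 221 @ $15.25 + 110 @ $15.95 = $9,517.85
Sale 4 (317) [LIFO — newest first]: 160 @ $25.10 + 60 @ $15.95 + 97 @ $13.95 = $6,326.15
Total COGS = $2,280.60 + $9,954.55 + $9,517.85 + $6,326.15 = $28,079.15
Ending inventory: 88 @ $13.95 = $1,227.60
Check: goods available $29,306.75 = COGS $28,079.15 + ending $1,227.60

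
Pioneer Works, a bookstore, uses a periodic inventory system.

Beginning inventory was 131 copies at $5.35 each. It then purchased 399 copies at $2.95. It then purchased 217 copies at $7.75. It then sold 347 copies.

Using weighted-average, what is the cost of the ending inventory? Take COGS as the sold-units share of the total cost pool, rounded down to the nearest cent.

Sale 1, sell 347: 347/747 × $3,559.65 → $1,653.54
Ending inventory (cost pool remaining) = $1,906.11

Ending inventory = $1,906.11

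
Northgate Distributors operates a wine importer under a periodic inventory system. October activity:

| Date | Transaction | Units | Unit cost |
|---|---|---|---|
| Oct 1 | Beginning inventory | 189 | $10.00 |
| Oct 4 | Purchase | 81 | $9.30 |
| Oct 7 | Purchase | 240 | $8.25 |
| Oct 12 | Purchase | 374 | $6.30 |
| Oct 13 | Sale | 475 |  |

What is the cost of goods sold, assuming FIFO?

Oct 13, 475 sold [FIFO — oldest first]: 189 @ $10.00 + 81 @ $9.30 + 205 @ $8.25 = $4,334.55
Ending inventory: 35 @ $8.25 + 374 @ $6.30 = $2,644.95

COGS = $4,334.55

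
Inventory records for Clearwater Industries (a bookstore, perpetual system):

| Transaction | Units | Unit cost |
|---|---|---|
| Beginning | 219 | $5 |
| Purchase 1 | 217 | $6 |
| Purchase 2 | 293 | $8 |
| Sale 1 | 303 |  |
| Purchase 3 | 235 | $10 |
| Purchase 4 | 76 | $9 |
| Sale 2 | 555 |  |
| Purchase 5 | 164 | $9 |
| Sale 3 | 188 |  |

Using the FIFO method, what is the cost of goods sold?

COGS = $7,829

Sale 1 (303) [FIFO — oldest first]: 219 @ $5 + 84 @ $6 = $1,599
Sale 2 (555) [FIFO — oldest first]: 133 @ $6 + 293 @ $8 + 129 @ $10 = $4,432
Sale 3 (188) [FIFO — oldest first]: 106 @ $10 + 76 @ $9 + 6 @ $9 = $1,798
Total COGS = $1,599 + $4,432 + $1,798 = $7,829
Ending inventory: 158 @ $9 = $1,422
Check: goods available $9,251 = COGS $7,829 + ending $1,422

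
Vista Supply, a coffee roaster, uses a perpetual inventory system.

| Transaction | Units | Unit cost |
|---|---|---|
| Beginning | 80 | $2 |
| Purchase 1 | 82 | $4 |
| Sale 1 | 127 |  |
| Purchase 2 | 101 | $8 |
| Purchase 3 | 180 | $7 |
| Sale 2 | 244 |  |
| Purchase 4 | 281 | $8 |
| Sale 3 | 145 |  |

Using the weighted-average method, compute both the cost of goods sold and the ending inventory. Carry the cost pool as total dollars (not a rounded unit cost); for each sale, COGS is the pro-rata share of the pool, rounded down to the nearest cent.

COGS = $3,187.59; ending inventory = $1,616.41

After Beginning: 80 on hand, pool $160.00 (≈ $2.0000 each)
After Purchase 1: 162 on hand, pool $488.00 (≈ $3.0123 each)
Sale 1, sell 127: 127/162 × $488.00 → $382.56
After Purchase 2: 136 on hand, pool $913.44 (≈ $6.7165 each)
After Purchase 3: 316 on hand, pool $2,173.44 (≈ $6.8780 each)
Sale 2, sell 244: 244/316 × $2,173.44 → $1,678.22
After Purchase 4: 353 on hand, pool $2,743.22 (≈ $7.7712 each)
Sale 3, sell 145: 145/353 × $2,743.22 → $1,126.81
Total COGS = $382.56 + $1,678.22 + $1,126.81 = $3,187.59
Ending inventory (cost pool remaining) = $1,616.41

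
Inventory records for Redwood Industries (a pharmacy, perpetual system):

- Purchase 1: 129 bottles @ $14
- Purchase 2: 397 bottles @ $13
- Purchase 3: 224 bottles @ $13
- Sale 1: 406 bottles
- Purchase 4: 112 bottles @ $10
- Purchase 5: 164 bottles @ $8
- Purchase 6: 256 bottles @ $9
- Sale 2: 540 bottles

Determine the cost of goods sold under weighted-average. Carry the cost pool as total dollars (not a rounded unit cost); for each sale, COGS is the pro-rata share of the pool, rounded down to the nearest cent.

After Purchase 1: 129 on hand, pool $1,806.00 (≈ $14.0000 each)
After Purchase 2: 526 on hand, pool $6,967.00 (≈ $13.2452 each)
After Purchase 3: 750 on hand, pool $9,879.00 (≈ $13.1720 each)
Sale 1, sell 406: 406/750 × $9,879.00 → $5,347.83
After Purchase 4: 456 on hand, pool $5,651.17 (≈ $12.3929 each)
After Purchase 5: 620 on hand, pool $6,963.17 (≈ $11.2309 each)
After Purchase 6: 876 on hand, pool $9,267.17 (≈ $10.5790 each)
Sale 2, sell 540: 540/876 × $9,267.17 → $5,712.63
Total COGS = $5,347.83 + $5,712.63 = $11,060.46
Ending inventory (cost pool remaining) = $3,554.54

COGS = $11,060.46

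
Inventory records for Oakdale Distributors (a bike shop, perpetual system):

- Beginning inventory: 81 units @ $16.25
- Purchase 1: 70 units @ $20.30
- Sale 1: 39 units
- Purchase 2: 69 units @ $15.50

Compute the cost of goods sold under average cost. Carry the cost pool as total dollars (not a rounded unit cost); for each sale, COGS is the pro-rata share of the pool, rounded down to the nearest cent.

After Beginning: 81 on hand, pool $1,316.25 (≈ $16.2500 each)
After Purchase 1: 151 on hand, pool $2,737.25 (≈ $18.1275 each)
Sale 1, sell 39: 39/151 × $2,737.25 → $706.97
After Purchase 2: 181 on hand, pool $3,099.78 (≈ $17.1259 each)
Ending inventory (cost pool remaining) = $3,099.78

COGS = $706.97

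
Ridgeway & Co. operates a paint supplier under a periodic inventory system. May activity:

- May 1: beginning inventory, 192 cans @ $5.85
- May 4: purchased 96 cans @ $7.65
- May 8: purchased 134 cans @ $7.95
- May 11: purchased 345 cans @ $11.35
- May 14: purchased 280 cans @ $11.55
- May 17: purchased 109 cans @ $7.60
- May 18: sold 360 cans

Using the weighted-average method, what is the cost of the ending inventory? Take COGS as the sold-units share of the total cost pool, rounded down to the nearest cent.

May 18, sell 360: 360/1156 × $10,901.05 → $3,394.79
Ending inventory (cost pool remaining) = $7,506.26

Ending inventory = $7,506.26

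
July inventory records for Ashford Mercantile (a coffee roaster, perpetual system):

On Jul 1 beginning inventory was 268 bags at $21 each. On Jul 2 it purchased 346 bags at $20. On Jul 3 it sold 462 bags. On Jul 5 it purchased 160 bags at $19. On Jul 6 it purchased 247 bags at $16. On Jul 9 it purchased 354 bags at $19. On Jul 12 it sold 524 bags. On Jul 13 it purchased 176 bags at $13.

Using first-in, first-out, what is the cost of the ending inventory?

Ending inventory = $9,574

Jul 3, 462 sold [FIFO — oldest first]: 268 @ $21 + 194 @ $20 = $9,508
Jul 12, 524 sold [FIFO — oldest first]: 152 @ $20 + 160 @ $19 + 212 @ $16 = $9,472
Total COGS = $9,508 + $9,472 = $18,980
Ending inventory: 35 @ $16 + 354 @ $19 + 176 @ $13 = $9,574
Check: goods available $28,554 = COGS $18,980 + ending $9,574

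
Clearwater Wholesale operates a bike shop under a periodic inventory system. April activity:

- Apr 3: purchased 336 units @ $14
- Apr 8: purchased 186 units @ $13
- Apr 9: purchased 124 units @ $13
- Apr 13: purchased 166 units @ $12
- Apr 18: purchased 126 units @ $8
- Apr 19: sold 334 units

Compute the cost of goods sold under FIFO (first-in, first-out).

Apr 19, 334 sold [FIFO — oldest first]: 334 @ $14 = $4,676
Ending inventory: 2 @ $14 + 186 @ $13 + 124 @ $13 + 166 @ $12 + 126 @ $8 = $7,058
Check: goods available $11,734 = COGS $4,676 + ending $7,058

COGS = $4,676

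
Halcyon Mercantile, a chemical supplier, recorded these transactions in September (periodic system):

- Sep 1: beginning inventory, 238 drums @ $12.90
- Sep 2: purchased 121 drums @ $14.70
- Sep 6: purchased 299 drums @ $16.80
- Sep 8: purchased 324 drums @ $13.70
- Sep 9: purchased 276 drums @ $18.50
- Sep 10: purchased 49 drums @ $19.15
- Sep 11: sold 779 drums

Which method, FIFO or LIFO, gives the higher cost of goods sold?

FIFO COGS: 238 @ $12.90 + 121 @ $14.70 + 299 @ $16.80 + 121 @ $13.70 = $11,529.80
LIFO COGS: 49 @ $19.15 + 276 @ $18.50 + 324 @ $13.70 + 130 @ $16.80 = $12,667.15

LIFO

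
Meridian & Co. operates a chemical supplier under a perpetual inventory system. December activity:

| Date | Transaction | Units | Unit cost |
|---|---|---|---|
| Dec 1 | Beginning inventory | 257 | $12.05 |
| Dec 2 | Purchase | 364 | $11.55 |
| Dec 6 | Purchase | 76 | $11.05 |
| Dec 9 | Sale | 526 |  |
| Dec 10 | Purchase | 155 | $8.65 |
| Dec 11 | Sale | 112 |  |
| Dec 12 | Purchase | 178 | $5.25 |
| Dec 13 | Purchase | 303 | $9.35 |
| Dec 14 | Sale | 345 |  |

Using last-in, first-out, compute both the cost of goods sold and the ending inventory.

COGS = $10,102.65; ending inventory = $3,146.50

Dec 9, 526 sold [LIFO — newest first]: 76 @ $11.05 + 364 @ $11.55 + 86 @ $12.05 = $6,080.30
Dec 11, 112 sold [LIFO — newest first]: 112 @ $8.65 = $968.80
Dec 14, 345 sold [LIFO — newest first]: 303 @ $9.35 + 42 @ $5.25 = $3,053.55
Total COGS = $6,080.30 + $968.80 + $3,053.55 = $10,102.65
Ending inventory: 171 @ $12.05 + 43 @ $8.65 + 136 @ $5.25 = $3,146.50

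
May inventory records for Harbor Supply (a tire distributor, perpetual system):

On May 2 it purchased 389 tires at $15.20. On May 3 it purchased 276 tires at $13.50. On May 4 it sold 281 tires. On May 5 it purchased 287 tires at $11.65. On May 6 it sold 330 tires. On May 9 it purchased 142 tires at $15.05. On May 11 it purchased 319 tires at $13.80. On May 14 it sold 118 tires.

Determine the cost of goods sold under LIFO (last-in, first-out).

COGS = $9,427.55

May 4, 281 sold [LIFO — newest first]: 276 @ $13.50 + 5 @ $15.20 = $3,802.00
May 6, 330 sold [LIFO — newest first]: 287 @ $11.65 + 43 @ $15.20 = $3,997.15
May 14, 118 sold [LIFO — newest first]: 118 @ $13.80 = $1,628.40
Total COGS = $3,802.00 + $3,997.15 + $1,628.40 = $9,427.55
Ending inventory: 341 @ $15.20 + 142 @ $15.05 + 201 @ $13.80 = $10,094.10
Check: goods available $19,521.65 = COGS $9,427.55 + ending $10,094.10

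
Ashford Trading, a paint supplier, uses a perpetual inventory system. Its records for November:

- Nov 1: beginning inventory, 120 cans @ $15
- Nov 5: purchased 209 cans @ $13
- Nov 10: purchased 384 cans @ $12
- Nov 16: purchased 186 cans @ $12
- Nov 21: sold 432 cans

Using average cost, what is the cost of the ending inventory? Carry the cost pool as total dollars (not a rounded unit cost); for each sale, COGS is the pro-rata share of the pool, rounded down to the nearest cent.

Ending inventory = $5,899.58

After Nov 1: 120 on hand, pool $1,800.00 (≈ $15.0000 each)
After Nov 5: 329 on hand, pool $4,517.00 (≈ $13.7295 each)
After Nov 10: 713 on hand, pool $9,125.00 (≈ $12.7980 each)
After Nov 16: 899 on hand, pool $11,357.00 (≈ $12.6329 each)
Nov 21, sell 432: 432/899 × $11,357.00 → $5,457.42
Ending inventory (cost pool remaining) = $5,899.58
Check: goods available $11,357.00 = COGS $5,457.42 + ending $5,899.58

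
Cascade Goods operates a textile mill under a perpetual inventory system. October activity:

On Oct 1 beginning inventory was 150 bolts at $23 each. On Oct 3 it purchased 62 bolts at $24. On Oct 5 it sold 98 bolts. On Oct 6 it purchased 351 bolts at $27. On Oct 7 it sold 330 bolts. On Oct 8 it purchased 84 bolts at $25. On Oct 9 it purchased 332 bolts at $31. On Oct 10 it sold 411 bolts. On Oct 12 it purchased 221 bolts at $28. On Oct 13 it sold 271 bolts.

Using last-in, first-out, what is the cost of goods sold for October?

Oct 5, 98 sold [LIFO — newest first]: 62 @ $24 + 36 @ $23 = $2,316
Oct 7, 330 sold [LIFO — newest first]: 330 @ $27 = $8,910
Oct 10, 411 sold [LIFO — newest first]: 332 @ $31 + 79 @ $25 = $12,267
Oct 13, 271 sold [LIFO — newest first]: 221 @ $28 + 5 @ $25 + 21 @ $27 + 24 @ $23 = $7,432
Total COGS = $2,316 + $8,910 + $12,267 + $7,432 = $30,925
Ending inventory: 90 @ $23 = $2,070
Check: goods available $32,995 = COGS $30,925 + ending $2,070

COGS = $30,925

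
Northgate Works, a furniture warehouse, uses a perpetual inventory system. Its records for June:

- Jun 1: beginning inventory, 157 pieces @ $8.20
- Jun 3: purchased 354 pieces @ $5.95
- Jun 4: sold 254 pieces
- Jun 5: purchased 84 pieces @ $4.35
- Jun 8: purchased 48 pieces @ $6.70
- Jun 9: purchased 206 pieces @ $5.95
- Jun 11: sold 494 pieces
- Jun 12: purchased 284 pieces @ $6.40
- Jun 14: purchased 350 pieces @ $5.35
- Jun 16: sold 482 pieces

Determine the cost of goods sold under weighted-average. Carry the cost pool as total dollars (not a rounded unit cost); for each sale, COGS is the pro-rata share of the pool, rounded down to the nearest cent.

COGS = $7,514.81

After Jun 1: 157 on hand, pool $1,287.40 (≈ $8.2000 each)
After Jun 3: 511 on hand, pool $3,393.70 (≈ $6.6413 each)
Jun 4, sell 254: 254/511 × $3,393.70 → $1,686.88
After Jun 5: 341 on hand, pool $2,072.22 (≈ $6.0769 each)
After Jun 8: 389 on hand, pool $2,393.82 (≈ $6.1538 each)
After Jun 9: 595 on hand, pool $3,619.52 (≈ $6.0832 each)
Jun 11, sell 494: 494/595 × $3,619.52 → $3,005.11
After Jun 12: 385 on hand, pool $2,432.01 (≈ $6.3169 each)
After Jun 14: 735 on hand, pool $4,304.51 (≈ $5.8565 each)
Jun 16, sell 482: 482/735 × $4,304.51 → $2,822.82
Total COGS = $1,686.88 + $3,005.11 + $2,822.82 = $7,514.81
Ending inventory (cost pool remaining) = $1,481.69
Check: goods available $8,996.50 = COGS $7,514.81 + ending $1,481.69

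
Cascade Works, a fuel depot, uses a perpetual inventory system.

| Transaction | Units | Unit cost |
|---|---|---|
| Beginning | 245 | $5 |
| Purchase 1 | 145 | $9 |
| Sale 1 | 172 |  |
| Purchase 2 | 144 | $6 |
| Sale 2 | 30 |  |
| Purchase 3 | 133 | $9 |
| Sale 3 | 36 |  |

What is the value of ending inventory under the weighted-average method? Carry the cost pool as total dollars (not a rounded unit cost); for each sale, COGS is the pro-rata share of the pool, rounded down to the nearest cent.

After Beginning: 245 on hand, pool $1,225.00 (≈ $5.0000 each)
After Purchase 1: 390 on hand, pool $2,530.00 (≈ $6.4872 each)
Sale 1, sell 172: 172/390 × $2,530.00 → $1,115.79
After Purchase 2: 362 on hand, pool $2,278.21 (≈ $6.2934 each)
Sale 2, sell 30: 30/362 × $2,278.21 → $188.80
After Purchase 3: 465 on hand, pool $3,286.41 (≈ $7.0675 each)
Sale 3, sell 36: 36/465 × $3,286.41 → $254.43
Total COGS = $1,115.79 + $188.80 + $254.43 = $1,559.02
Ending inventory (cost pool remaining) = $3,031.98

Ending inventory = $3,031.98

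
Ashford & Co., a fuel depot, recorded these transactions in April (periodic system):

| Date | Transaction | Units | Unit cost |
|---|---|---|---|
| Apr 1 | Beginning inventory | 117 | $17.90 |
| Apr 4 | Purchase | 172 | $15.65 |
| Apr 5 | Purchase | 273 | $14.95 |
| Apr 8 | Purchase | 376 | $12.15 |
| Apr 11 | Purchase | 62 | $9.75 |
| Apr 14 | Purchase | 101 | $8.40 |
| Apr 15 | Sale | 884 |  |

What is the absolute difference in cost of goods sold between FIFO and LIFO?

FIFO COGS: 117 @ $17.90 + 172 @ $15.65 + 273 @ $14.95 + 322 @ $12.15 = $12,779.75
LIFO COGS: 101 @ $8.40 + 62 @ $9.75 + 376 @ $12.15 + 273 @ $14.95 + 72 @ $15.65 = $11,229.45
Difference = |$12,779.75 − $11,229.45| = $1,550.30

$1,550.30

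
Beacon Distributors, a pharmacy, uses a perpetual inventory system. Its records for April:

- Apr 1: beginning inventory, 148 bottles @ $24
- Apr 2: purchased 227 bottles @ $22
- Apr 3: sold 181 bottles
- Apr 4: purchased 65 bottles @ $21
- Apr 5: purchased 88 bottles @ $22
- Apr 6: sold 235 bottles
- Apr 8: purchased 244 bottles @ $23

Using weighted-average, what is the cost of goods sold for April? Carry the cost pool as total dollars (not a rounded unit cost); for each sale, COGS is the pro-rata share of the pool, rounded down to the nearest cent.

After Apr 1: 148 on hand, pool $3,552.00 (≈ $24.0000 each)
After Apr 2: 375 on hand, pool $8,546.00 (≈ $22.7893 each)
Apr 3, sell 181: 181/375 × $8,546.00 → $4,124.86
After Apr 4: 259 on hand, pool $5,786.14 (≈ $22.3403 each)
After Apr 5: 347 on hand, pool $7,722.14 (≈ $22.2540 each)
Apr 6, sell 235: 235/347 × $7,722.14 → $5,229.69
After Apr 8: 356 on hand, pool $8,104.45 (≈ $22.7653 each)
Total COGS = $4,124.86 + $5,229.69 = $9,354.55
Ending inventory (cost pool remaining) = $8,104.45
Check: goods available $17,459.00 = COGS $9,354.55 + ending $8,104.45

COGS = $9,354.55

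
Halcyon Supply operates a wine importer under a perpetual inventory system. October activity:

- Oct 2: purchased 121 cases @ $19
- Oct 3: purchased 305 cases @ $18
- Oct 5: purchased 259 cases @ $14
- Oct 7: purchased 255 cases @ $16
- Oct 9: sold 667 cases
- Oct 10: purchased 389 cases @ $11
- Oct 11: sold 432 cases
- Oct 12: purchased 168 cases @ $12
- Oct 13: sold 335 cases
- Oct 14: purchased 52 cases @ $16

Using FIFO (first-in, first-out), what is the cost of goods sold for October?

Oct 9, 667 sold [FIFO — oldest first]: 121 @ $19 + 305 @ $18 + 241 @ $14 = $11,163
Oct 11, 432 sold [FIFO — oldest first]: 18 @ $14 + 255 @ $16 + 159 @ $11 = $6,081
Oct 13, 335 sold [FIFO — oldest first]: 230 @ $11 + 105 @ $12 = $3,790
Total COGS = $11,163 + $6,081 + $3,790 = $21,034
Ending inventory: 63 @ $12 + 52 @ $16 = $1,588

COGS = $21,034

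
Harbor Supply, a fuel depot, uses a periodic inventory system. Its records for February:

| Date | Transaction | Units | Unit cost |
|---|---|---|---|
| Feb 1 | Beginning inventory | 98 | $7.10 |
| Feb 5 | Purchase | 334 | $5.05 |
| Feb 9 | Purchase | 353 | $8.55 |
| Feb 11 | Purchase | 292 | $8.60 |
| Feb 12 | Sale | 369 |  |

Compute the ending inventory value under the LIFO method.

Feb 12, 369 sold [LIFO — newest first]: 292 @ $8.60 + 77 @ $8.55 = $3,169.55
Ending inventory: 98 @ $7.10 + 334 @ $5.05 + 276 @ $8.55 = $4,742.30
Check: goods available $7,911.85 = COGS $3,169.55 + ending $4,742.30

Ending inventory = $4,742.30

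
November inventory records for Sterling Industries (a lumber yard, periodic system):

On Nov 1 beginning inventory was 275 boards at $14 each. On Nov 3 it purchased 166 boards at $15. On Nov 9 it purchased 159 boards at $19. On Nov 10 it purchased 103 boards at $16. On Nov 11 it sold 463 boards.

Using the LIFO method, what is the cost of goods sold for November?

COGS = $7,649

Nov 11, 463 sold [LIFO — newest first]: 103 @ $16 + 159 @ $19 + 166 @ $15 + 35 @ $14 = $7,649
Ending inventory: 240 @ $14 = $3,360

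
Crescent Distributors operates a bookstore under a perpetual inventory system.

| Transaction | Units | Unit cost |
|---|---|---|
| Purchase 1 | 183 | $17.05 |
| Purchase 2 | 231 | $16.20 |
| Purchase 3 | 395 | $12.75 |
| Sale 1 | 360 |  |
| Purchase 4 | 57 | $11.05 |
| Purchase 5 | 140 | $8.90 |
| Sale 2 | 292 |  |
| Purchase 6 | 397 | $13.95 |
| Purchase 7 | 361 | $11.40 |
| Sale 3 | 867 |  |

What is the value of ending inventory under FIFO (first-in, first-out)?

Ending inventory = $2,793.00

Sale 1 (360) [FIFO — oldest first]: 183 @ $17.05 + 177 @ $16.20 = $5,987.55
Sale 2 (292) [FIFO — oldest first]: 54 @ $16.20 + 238 @ $12.75 = $3,909.30
Sale 3 (867) [FIFO — oldest first]: 157 @ $12.75 + 57 @ $11.05 + 140 @ $8.90 + 397 @ $13.95 + 116 @ $11.40 = $10,738.15
Total COGS = $5,987.55 + $3,909.30 + $10,738.15 = $20,635.00
Ending inventory: 245 @ $11.40 = $2,793.00
Check: goods available $23,428.00 = COGS $20,635.00 + ending $2,793.00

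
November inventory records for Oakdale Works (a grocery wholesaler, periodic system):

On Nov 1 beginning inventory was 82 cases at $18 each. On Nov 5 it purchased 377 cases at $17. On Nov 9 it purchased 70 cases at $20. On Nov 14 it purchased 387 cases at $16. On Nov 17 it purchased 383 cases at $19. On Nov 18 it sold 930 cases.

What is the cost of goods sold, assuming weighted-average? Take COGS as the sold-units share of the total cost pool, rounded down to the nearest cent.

Nov 18, sell 930: 930/1299 × $22,754.00 → $16,290.39
Ending inventory (cost pool remaining) = $6,463.61
Check: goods available $22,754.00 = COGS $16,290.39 + ending $6,463.61

COGS = $16,290.39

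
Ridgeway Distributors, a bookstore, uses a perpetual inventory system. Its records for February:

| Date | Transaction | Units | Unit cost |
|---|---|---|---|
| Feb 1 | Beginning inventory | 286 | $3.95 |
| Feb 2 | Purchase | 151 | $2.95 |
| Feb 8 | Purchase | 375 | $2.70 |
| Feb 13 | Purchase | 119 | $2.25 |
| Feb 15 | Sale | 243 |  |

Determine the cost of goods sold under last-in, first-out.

COGS = $602.55

Feb 15, 243 sold [LIFO — newest first]: 119 @ $2.25 + 124 @ $2.70 = $602.55
Ending inventory: 286 @ $3.95 + 151 @ $2.95 + 251 @ $2.70 = $2,252.85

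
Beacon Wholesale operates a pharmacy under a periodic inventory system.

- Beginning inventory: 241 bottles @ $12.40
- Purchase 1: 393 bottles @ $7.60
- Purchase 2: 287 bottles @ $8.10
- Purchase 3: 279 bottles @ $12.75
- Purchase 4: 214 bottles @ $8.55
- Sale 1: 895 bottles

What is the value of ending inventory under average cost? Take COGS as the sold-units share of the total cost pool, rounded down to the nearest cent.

Ending inventory = $5,023.68

Sale 1, sell 895: 895/1414 × $13,686.85 → $8,663.17
Ending inventory (cost pool remaining) = $5,023.68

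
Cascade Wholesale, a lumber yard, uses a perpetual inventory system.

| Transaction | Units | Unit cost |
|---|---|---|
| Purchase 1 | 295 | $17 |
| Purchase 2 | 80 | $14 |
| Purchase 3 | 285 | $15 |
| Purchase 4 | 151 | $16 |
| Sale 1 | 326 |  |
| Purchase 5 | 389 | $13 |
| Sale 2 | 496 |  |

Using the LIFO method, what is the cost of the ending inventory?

Ending inventory = $6,180

Sale 1 (326) [LIFO — newest first]: 151 @ $16 + 175 @ $15 = $5,041
Sale 2 (496) [LIFO — newest first]: 389 @ $13 + 107 @ $15 = $6,662
Total COGS = $5,041 + $6,662 = $11,703
Ending inventory: 295 @ $17 + 80 @ $14 + 3 @ $15 = $6,180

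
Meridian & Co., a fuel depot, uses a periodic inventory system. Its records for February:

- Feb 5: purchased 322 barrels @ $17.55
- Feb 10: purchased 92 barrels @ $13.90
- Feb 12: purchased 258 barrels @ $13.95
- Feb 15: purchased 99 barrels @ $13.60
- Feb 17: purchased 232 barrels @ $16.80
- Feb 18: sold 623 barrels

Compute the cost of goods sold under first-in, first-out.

COGS = $9,845.45

Feb 18, 623 sold [FIFO — oldest first]: 322 @ $17.55 + 92 @ $13.90 + 209 @ $13.95 = $9,845.45
Ending inventory: 49 @ $13.95 + 99 @ $13.60 + 232 @ $16.80 = $5,927.55
Check: goods available $15,773.00 = COGS $9,845.45 + ending $5,927.55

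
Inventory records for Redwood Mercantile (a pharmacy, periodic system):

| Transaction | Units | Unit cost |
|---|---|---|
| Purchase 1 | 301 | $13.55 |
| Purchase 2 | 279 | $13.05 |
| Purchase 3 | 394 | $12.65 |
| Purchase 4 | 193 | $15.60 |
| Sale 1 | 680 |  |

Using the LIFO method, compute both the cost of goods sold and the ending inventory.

Sale 1 (680) [LIFO — newest first]: 193 @ $15.60 + 394 @ $12.65 + 93 @ $13.05 = $9,208.55
Ending inventory: 301 @ $13.55 + 186 @ $13.05 = $6,505.85

COGS = $9,208.55; ending inventory = $6,505.85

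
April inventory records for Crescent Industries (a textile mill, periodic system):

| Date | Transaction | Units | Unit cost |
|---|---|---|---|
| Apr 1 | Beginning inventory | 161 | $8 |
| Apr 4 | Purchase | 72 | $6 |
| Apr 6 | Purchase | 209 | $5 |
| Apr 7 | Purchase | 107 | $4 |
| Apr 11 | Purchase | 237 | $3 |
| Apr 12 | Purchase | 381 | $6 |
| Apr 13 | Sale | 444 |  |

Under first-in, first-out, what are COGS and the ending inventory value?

COGS = $2,773; ending inventory = $3,417

Apr 13, 444 sold [FIFO — oldest first]: 161 @ $8 + 72 @ $6 + 209 @ $5 + 2 @ $4 = $2,773
Ending inventory: 105 @ $4 + 237 @ $3 + 381 @ $6 = $3,417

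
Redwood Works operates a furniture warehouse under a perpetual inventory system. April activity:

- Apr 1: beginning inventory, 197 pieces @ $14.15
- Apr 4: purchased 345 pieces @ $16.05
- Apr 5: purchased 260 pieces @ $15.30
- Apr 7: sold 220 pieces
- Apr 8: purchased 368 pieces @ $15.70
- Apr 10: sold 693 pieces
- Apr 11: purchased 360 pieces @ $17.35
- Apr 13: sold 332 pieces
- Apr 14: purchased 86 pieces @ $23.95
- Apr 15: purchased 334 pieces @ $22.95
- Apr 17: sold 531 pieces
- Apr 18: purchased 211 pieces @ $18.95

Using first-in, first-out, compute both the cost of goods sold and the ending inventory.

Apr 7, 220 sold [FIFO — oldest first]: 197 @ $14.15 + 23 @ $16.05 = $3,156.70
Apr 10, 693 sold [FIFO — oldest first]: 322 @ $16.05 + 260 @ $15.30 + 111 @ $15.70 = $10,888.80
Apr 13, 332 sold [FIFO — oldest first]: 257 @ $15.70 + 75 @ $17.35 = $5,336.15
Apr 17, 531 sold [FIFO — oldest first]: 285 @ $17.35 + 86 @ $23.95 + 160 @ $22.95 = $10,676.45
Total COGS = $3,156.70 + $10,888.80 + $5,336.15 + $10,676.45 = $30,058.10
Ending inventory: 174 @ $22.95 + 211 @ $18.95 = $7,991.75

COGS = $30,058.10; ending inventory = $7,991.75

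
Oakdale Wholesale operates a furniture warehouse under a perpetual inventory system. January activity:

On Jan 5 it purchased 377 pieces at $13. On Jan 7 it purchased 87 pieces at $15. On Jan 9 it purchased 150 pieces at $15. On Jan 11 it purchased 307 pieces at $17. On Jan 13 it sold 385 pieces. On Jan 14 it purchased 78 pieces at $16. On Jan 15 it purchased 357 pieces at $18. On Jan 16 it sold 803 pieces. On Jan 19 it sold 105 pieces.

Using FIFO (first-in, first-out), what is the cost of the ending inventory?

Jan 13, 385 sold [FIFO — oldest first]: 377 @ $13 + 8 @ $15 = $5,021
Jan 16, 803 sold [FIFO — oldest first]: 79 @ $15 + 150 @ $15 + 307 @ $17 + 78 @ $16 + 189 @ $18 = $13,304
Jan 19, 105 sold [FIFO — oldest first]: 105 @ $18 = $1,890
Total COGS = $5,021 + $13,304 + $1,890 = $20,215
Ending inventory: 63 @ $18 = $1,134
Check: goods available $21,349 = COGS $20,215 + ending $1,134

Ending inventory = $1,134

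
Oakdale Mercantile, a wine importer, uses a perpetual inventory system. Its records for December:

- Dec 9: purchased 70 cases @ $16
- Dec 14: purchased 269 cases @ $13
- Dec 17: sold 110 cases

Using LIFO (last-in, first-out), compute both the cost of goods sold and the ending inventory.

Dec 17, 110 sold [LIFO — newest first]: 110 @ $13 = $1,430
Ending inventory: 70 @ $16 + 159 @ $13 = $3,187

COGS = $1,430; ending inventory = $3,187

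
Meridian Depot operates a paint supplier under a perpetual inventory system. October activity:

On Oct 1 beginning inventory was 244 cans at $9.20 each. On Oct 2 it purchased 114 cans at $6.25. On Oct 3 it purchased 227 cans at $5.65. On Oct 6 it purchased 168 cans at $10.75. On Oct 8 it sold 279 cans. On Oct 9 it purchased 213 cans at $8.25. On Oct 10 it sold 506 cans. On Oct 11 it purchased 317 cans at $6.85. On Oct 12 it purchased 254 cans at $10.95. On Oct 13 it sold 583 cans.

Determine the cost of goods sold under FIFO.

Oct 8, 279 sold [FIFO — oldest first]: 244 @ $9.20 + 35 @ $6.25 = $2,463.55
Oct 10, 506 sold [FIFO — oldest first]: 79 @ $6.25 + 227 @ $5.65 + 168 @ $10.75 + 32 @ $8.25 = $3,846.30
Oct 13, 583 sold [FIFO — oldest first]: 181 @ $8.25 + 317 @ $6.85 + 85 @ $10.95 = $4,595.45
Total COGS = $2,463.55 + $3,846.30 + $4,595.45 = $10,905.30
Ending inventory: 169 @ $10.95 = $1,850.55

COGS = $10,905.30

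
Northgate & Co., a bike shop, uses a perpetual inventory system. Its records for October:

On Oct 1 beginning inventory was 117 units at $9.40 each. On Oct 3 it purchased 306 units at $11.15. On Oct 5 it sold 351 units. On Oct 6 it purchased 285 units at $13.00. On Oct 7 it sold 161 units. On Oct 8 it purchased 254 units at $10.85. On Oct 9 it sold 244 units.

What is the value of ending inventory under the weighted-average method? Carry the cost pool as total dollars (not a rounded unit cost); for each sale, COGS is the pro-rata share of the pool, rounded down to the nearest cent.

After Oct 1: 117 on hand, pool $1,099.80 (≈ $9.4000 each)
After Oct 3: 423 on hand, pool $4,511.70 (≈ $10.6660 each)
Oct 5, sell 351: 351/423 × $4,511.70 → $3,743.75
After Oct 6: 357 on hand, pool $4,472.95 (≈ $12.5293 each)
Oct 7, sell 161: 161/357 × $4,472.95 → $2,017.21
After Oct 8: 450 on hand, pool $5,211.64 (≈ $11.5814 each)
Oct 9, sell 244: 244/450 × $5,211.64 → $2,825.86
Total COGS = $3,743.75 + $2,017.21 + $2,825.86 = $8,586.82
Ending inventory (cost pool remaining) = $2,385.78

Ending inventory = $2,385.78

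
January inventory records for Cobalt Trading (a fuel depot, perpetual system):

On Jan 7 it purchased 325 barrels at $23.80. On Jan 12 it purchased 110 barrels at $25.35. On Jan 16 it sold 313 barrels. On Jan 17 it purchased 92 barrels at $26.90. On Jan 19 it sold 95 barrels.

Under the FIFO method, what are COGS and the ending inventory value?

Jan 16, 313 sold [FIFO — oldest first]: 313 @ $23.80 = $7,449.40
Jan 19, 95 sold [FIFO — oldest first]: 12 @ $23.80 + 83 @ $25.35 = $2,389.65
Total COGS = $7,449.40 + $2,389.65 = $9,839.05
Ending inventory: 27 @ $25.35 + 92 @ $26.90 = $3,159.25

COGS = $9,839.05; ending inventory = $3,159.25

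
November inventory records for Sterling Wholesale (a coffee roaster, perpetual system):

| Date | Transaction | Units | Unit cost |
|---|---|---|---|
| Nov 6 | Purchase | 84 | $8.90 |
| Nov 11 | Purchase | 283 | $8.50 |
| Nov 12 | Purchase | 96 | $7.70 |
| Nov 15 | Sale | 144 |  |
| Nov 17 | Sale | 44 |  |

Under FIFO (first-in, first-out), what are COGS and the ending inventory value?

Nov 15, 144 sold [FIFO — oldest first]: 84 @ $8.90 + 60 @ $8.50 = $1,257.60
Nov 17, 44 sold [FIFO — oldest first]: 44 @ $8.50 = $374.00
Total COGS = $1,257.60 + $374.00 = $1,631.60
Ending inventory: 179 @ $8.50 + 96 @ $7.70 = $2,260.70

COGS = $1,631.60; ending inventory = $2,260.70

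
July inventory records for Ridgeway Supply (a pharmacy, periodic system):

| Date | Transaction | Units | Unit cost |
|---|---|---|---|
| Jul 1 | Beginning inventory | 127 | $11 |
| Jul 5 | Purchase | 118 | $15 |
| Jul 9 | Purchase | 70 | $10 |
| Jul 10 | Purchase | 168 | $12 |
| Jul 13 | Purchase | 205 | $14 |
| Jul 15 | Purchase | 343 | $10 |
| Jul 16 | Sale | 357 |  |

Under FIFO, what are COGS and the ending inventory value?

COGS = $4,371; ending inventory = $7,812

Jul 16, 357 sold [FIFO — oldest first]: 127 @ $11 + 118 @ $15 + 70 @ $10 + 42 @ $12 = $4,371
Ending inventory: 126 @ $12 + 205 @ $14 + 343 @ $10 = $7,812
Check: goods available $12,183 = COGS $4,371 + ending $7,812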